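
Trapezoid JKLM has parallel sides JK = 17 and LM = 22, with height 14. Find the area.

Area of a trapezoid = (base1 + base2) * height / 2
Area = (17 + 22) * 14 / 2
Area = 39 * 14 / 2
Area = 546 / 2
Area = 273

273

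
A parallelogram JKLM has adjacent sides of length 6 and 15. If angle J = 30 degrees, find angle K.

Consecutive angles are supplementary: angle K = 180 - 30 = 150 degrees.

150 degrees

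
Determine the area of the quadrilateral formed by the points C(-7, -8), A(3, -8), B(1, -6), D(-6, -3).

The Shoelace formula works by pairing each vertex with the next (cycling back to the first).
For each pair, compute x_i*y_(i+1) - x_(i+1)*y_i:
  (-7*-8 - 3*-8) = 80
  (3*-6 - 1*-8) = -10
  (1*-3 - -6*-6) = -39
  (-6*-8 - -7*-3) = 27
Taking half the absolute value of the total: Area = (1/2)(58) = 29.

29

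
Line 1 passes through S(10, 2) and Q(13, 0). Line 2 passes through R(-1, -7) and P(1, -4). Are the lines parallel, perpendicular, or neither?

Slope of line 1: m1 = (0 - 2)/(13 - 10) = -2/3 = -2/3
Slope of line 2: m2 = (-4 - -7)/(1 - -1) = 3/2 = 3/2
Two lines are perpendicular when the product of their slopes is -1 (negative reciprocals).
m1 * m2 = (-2/3) * (3/2) = -1, confirming perpendicularity.

Perpendicular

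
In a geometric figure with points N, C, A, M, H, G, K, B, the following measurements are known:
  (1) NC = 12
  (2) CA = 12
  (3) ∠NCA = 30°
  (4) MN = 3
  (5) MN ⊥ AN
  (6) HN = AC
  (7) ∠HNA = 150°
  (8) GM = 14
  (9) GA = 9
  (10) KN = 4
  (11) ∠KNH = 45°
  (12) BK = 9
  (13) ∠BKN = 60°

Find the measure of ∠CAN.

Step 1: By the law of cosines on triangle ACN: AN² = 12² + 12² − 2·12·12·cos(30°) = 38.58, so AN ≈ 6.21.
Step 2: By the inverse law of cosines on triangle CAN: cos(∠CAN) = (12² + 6.21² − 12²) / (2·12·6.21) = 38.58/149.08 = 0.2588, so ∠CAN = 75°.

Therefore, the measure of angle ∠CAN = 75°.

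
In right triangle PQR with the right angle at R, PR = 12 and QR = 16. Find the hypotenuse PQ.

PQ = sqrt(12^2 + 16^2) = sqrt(400) = 20

20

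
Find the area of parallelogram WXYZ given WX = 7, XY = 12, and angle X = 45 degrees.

Area = a * b * sin(theta)
Area = 7 * 12 * sin(45 degrees)
Area = 84 * sqrt(2)/2
Area = 42*sqrt(2)

42*sqrt(2)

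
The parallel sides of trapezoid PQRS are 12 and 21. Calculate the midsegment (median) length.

The midsegment of a trapezoid = (base1 + base2) / 2
midsegment = (12 + 21) / 2
midsegment = 33 / 2
midsegment = 33/2

33/2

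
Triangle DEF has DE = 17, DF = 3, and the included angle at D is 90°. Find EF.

The included angle is 90°, so the triangle is right-angled at D. The opposite side EF is the hypotenuse.
By the Pythagorean theorem: EF = sqrt(17^2 + 3^2) = sqrt(298) = sqrt(298).

sqrt(298)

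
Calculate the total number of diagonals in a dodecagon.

The number of diagonals in an n-gon is n(n - 3)/2.
For n = 12: 12(12 - 3)/2 = 12 × 9 / 2 = 54.

54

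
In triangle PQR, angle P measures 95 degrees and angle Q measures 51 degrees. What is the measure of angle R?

The interior angles sum to 180°: angle R = 180 - 95 - 51 = 34°.
The triangle is obtuse (angles 95°, 51°, 34°).

34 degrees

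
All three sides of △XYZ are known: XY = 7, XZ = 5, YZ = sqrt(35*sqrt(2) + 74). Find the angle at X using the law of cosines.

cos(X) = (7² + 5² - (sqrt(35*sqrt(2) + 74))²) / (2 × 7 × 5) = -sqrt(2)/2, so X = arccos(-sqrt(2)/2) = 135°.

135°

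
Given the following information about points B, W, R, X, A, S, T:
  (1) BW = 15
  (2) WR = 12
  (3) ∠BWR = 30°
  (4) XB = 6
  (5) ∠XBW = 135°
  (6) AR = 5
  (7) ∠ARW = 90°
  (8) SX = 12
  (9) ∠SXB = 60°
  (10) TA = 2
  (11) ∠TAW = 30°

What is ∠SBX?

Step 1: By the law of cosines on triangle BXS: BS² = 6² + 12² − 2·6·12·cos(60°) = 108, so BS = 6·√3.
Step 2: By the inverse law of cosines on triangle SBX: cos(∠SBX) = ((6·√3)² + 6² − 12²) / (2·6·√3·6) = 0/124.71 = 0, so ∠SBX = 90°.

Therefore, the measure of angle ∠SBX = 90°.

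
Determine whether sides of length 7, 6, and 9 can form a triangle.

For three segments to close into a triangle, no single side can be as long as the other two combined.
The longest side is 9, and 6 + 7 = 13 > 9.
A triangle can be formed.

Yes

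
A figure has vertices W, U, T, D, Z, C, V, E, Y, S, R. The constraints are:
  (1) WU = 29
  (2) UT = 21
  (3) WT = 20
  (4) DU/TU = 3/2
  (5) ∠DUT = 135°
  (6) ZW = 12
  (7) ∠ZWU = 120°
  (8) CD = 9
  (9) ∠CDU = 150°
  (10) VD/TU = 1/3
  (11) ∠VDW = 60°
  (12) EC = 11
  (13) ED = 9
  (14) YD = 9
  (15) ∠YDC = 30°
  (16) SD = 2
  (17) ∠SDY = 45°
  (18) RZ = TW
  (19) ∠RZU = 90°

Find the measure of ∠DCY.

Step 1: By the law of cosines on triangle CDY: CY² = 9² + 9² − 2·9·9·cos(30°) = 21.7, so CY ≈ 4.66.
Step 2: By the inverse law of cosines on triangle DCY: cos(∠DCY) = (9² + 4.66² − 9²) / (2·9·4.66) = 21.7/83.86 = 0.2588, so ∠DCY = 75°.

Therefore, the measure of angle ∠DCY = 75°.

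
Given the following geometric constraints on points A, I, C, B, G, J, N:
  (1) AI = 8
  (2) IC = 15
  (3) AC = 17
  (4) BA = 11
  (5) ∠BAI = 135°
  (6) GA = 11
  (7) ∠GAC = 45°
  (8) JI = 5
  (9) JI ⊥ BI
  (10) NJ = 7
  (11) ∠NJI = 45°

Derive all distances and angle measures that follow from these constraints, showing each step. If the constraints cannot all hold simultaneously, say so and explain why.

The constraints are consistent.

Step 1: From IA = 8, AB = 11, and ∠IAB = 135°, by the law of cosines:
  IB² = IA² + AB² - 2·IA·AB·cos(135°) = 64 + 121 + 124.5 = 309.5
  IB ≈ 17.59

Step 2: From IJ = 5, JN = 7, and ∠IJN = 45°, by the law of cosines:
  IN² = IJ² + JN² - 2·IJ·JN·cos(45°) = 25 + 49 - 49.5 = 24.5
  IN ≈ 4.95

Step 3: From CA = 17, AG = 11, and ∠CAG = 45°, by the law of cosines:
  CG² = CA² + AG² - 2·CA·AG·cos(45°) = 289 + 121 - 264.5 = 145.5
  CG ≈ 12.06

Step 4: From AC = 17, AI = 8, CI = 15, by the inverse law of cosines:
  cos(∠CAI) = (AC² + AI² - CI²) / (2·AC·AI)
  ∠CAI = 61.93°

Step 5: From IA = 8, IC = 15, AC = 17, by the inverse law of cosines:
  cos(∠AIC) = (IA² + IC² - AC²) / (2·IA·IC)
  ∠AIC = 90°

Step 6: From CA = 17, CI = 15, AI = 8, by the inverse law of cosines:
  cos(∠ACI) = (CA² + CI² - AI²) / (2·CA·CI)
  ∠ACI = 28.07°

Step 7: From BI = 17.59, IJ = 5, and ∠BIJ = 90°, by the law of cosines:
  BJ² = BI² + IJ² - 2·BI·IJ·cos(90°) = 309.5 + 25 - 0 = 334.5
  BJ ≈ 18.29

Step 8: From IA = 8, IB = 17.59, AB = 11, by the inverse law of cosines:
  cos(∠AIB) = (IA² + IB² - AB²) / (2·IA·IB)
  ∠AIB = 26.24°

Step 9: From IJ = 5, IN = 4.95, JN = 7, by the inverse law of cosines:
  cos(∠JIN) = (IJ² + IN² - JN²) / (2·IJ·IN)
  ∠JIN = 89.42°

Step 10: From CA = 17, CG = 12.06, AG = 11, by the inverse law of cosines:
  cos(∠ACG) = (CA² + CG² - AG²) / (2·CA·CG)
  ∠ACG = 40.15°

Step 11: From BA = 11, BI = 17.59, AI = 8, by the inverse law of cosines:
  cos(∠ABI) = (BA² + BI² - AI²) / (2·BA·BI)
  ∠ABI = 18.76°

Step 12: From GA = 11, GC = 12.06, AC = 17, by the inverse law of cosines:
  cos(∠AGC) = (GA² + GC² - AC²) / (2·GA·GC)
  ∠AGC = 94.85°

Step 13: From NI = 4.95, NJ = 7, IJ = 5, by the inverse law of cosines:
  cos(∠INJ) = (NI² + NJ² - IJ²) / (2·NI·NJ)
  ∠INJ = 45.58°

Step 14: From BI = 17.59, BJ = 18.29, IJ = 5, by the inverse law of cosines:
  cos(∠IBJ) = (BI² + BJ² - IJ²) / (2·BI·BJ)
  ∠IBJ = 15.87°

Step 15: From JB = 18.29, JI = 5, BI = 17.59, by the inverse law of cosines:
  cos(∠BJI) = (JB² + JI² - BI²) / (2·JB·JI)
  ∠BJI = 74.13°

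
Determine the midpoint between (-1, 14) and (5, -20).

The midpoint is the average of the coordinates:
x: (-1 + 5)/2 = 2
y: (14 + -20)/2 = -3
Midpoint = (2, -3)

(2, -3)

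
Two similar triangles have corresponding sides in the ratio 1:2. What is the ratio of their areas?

Area scales with the square of linear dimensions. If every length is multiplied by 1/2, then the area is multiplied by (1/2)^2 = 1/4.
The area ratio is 1:4.

1:4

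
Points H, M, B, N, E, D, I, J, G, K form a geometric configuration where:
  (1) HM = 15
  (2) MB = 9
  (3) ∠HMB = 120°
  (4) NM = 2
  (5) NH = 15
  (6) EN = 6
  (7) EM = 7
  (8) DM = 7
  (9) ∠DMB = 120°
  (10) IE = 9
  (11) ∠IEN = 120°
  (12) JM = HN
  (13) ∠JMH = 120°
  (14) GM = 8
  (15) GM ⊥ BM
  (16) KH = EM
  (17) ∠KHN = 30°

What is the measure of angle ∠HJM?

From the given relations: JM = HN = 15.
Step 1: By the law of cosines on triangle JMH: JH² = 15² + 15² − 2·15·15·cos(120°) = 675, so JH = 15·√3.
Step 2: By the inverse law of cosines on triangle HJM: cos(∠HJM) = ((15·√3)² + 15² − 15²) / (2·15·√3·15) = 675/779.42 = 0.866, so ∠HJM = 30°.

Therefore, the measure of angle ∠HJM = 30°.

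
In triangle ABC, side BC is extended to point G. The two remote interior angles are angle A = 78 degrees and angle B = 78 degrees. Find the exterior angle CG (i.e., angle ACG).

The interior angle at C is 180 - 78 - 78 = 24 degrees.
The exterior angle and interior angle at C are supplementary:
Exterior angle = 180 - 24 = 156 degrees.

156 degrees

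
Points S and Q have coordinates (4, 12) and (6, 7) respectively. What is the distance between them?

d = sqrt((2)^2 + (-5)^2) = sqrt(29)

sqrt(29)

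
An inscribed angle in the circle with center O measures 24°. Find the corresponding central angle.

By the inscribed angle theorem, the central angle is twice the inscribed angle.
Central angle = 2 × 24° = 48°

48°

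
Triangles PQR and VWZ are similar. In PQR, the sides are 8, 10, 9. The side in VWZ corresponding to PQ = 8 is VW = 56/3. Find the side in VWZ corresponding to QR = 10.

k = 56/3/8 = 7/3. WZ = 7/3 * 10 = 70/3.

70/3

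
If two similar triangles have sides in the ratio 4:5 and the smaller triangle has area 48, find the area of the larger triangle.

For similar figures, the area ratio equals the square of the side ratio.
Side ratio (the smaller triangle to the larger triangle) = 4:5, so area ratio = 4^2:5^2 = 16:25.
If the area of the smaller triangle is 48, then the area of the larger triangle = 48 * (25/16) = 75.

75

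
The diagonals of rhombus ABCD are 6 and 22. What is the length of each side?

Half-diagonals are 3 and 11. side = sqrt(3^2 + 11^2) = sqrt(130)

sqrt(130)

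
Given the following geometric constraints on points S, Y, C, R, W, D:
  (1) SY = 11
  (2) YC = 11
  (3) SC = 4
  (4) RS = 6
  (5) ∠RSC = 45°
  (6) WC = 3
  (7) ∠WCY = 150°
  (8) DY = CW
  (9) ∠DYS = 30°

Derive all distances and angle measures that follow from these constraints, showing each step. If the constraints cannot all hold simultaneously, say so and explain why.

The constraints are consistent.

From the given relations:
  DY = CW = 3

Step 1: From SY = 11, YD = 3, and ∠SYD = 30°, by the law of cosines:
  SD² = SY² + YD² - 2·SY·YD·cos(30°) = 121 + 9 - 57.16 = 72.84
  SD ≈ 8.53

Step 2: From YC = 11, CW = 3, and ∠YCW = 150°, by the law of cosines:
  YW² = YC² + CW² - 2·YC·CW·cos(150°) = 121 + 9 + 57.16 = 187.2
  YW ≈ 13.68

Step 3: From CS = 4, SR = 6, and ∠CSR = 45°, by the law of cosines:
  CR² = CS² + SR² - 2·CS·SR·cos(45°) = 16 + 36 - 33.94 = 18.06
  CR ≈ 4.25

Step 4: From SC = 4, SY = 11, CY = 11, by the inverse law of cosines:
  cos(∠CSY) = (SC² + SY² - CY²) / (2·SC·SY)
  ∠CSY = 79.52°

Step 5: From YC = 11, YS = 11, CS = 4, by the inverse law of cosines:
  cos(∠CYS) = (YC² + YS² - CS²) / (2·YC·YS)
  ∠CYS = 20.95°

Step 6: From CS = 4, CY = 11, SY = 11, by the inverse law of cosines:
  cos(∠SCY) = (CS² + CY² - SY²) / (2·CS·CY)
  ∠SCY = 79.52°

Step 7: From SD = 8.53, SY = 11, DY = 3, by the inverse law of cosines:
  cos(∠DSY) = (SD² + SY² - DY²) / (2·SD·SY)
  ∠DSY = 10.12°

Step 8: From YC = 11, YW = 13.68, CW = 3, by the inverse law of cosines:
  cos(∠CYW) = (YC² + YW² - CW²) / (2·YC·YW)
  ∠CYW = 6.29°

Step 9: From CR = 4.25, CS = 4, RS = 6, by the inverse law of cosines:
  cos(∠RCS) = (CR² + CS² - RS²) / (2·CR·CS)
  ∠RCS = 93.27°

Step 10: From RC = 4.25, RS = 6, CS = 4, by the inverse law of cosines:
  cos(∠CRS) = (RC² + RS² - CS²) / (2·RC·RS)
  ∠CRS = 41.73°

Step 11: From WC = 3, WY = 13.68, CY = 11, by the inverse law of cosines:
  cos(∠CWY) = (WC² + WY² - CY²) / (2·WC·WY)
  ∠CWY = 23.71°

Step 12: From DS = 8.53, DY = 3, SY = 11, by the inverse law of cosines:
  cos(∠SDY) = (DS² + DY² - SY²) / (2·DS·DY)
  ∠SDY = 139.88°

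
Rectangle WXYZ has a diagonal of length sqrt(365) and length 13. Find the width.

b = sqrt(d^2 - a^2) = sqrt(365 - 169) = sqrt(196) = 14

14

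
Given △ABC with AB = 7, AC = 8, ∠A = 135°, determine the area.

When two sides and the included angle are known, the area formula is (1/2)ab sin(C).
The height from one side to the opposite vertex is 8 sin(135°) = 4*sqrt(2).
Area = (1/2) * 7 * 4*sqrt(2) = 14*sqrt(2).

14*sqrt(2)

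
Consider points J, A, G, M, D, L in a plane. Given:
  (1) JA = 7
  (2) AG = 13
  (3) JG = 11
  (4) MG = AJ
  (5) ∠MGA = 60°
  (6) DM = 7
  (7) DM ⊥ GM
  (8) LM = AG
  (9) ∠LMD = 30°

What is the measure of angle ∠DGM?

From the given relations: MG = AJ = 7.
Step 1: By the law of cosines on triangle GMD: GD² = 7² + 7² − 2·7·7·cos(90°) = 98, so GD = 7·√2.
Step 2: By the inverse law of cosines on triangle DGM: cos(∠DGM) = ((7·√2)² + 7² − 7²) / (2·7·√2·7) = 98/138.59 = 0.7071, so ∠DGM = 45°.

Therefore, the measure of angle ∠DGM = 45°.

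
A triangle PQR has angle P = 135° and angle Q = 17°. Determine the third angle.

By the triangle angle sum property, the three interior angles of any triangle add up to 180°.
We know angle P = 135° and angle Q = 17°, so their sum is 152°.
Therefore angle R = 180° - 152° = 28°.

28 degrees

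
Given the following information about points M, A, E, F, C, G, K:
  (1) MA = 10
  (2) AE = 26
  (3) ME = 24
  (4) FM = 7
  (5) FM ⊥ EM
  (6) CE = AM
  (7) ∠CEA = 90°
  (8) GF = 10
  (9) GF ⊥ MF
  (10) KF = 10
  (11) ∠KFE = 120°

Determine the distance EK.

Step 1: By the law of cosines on triangle EMF: EF² = 24² + 7² − 2·24·7·cos(90°) = 625, so EF = 25.
Step 2: By the law of cosines on triangle EFK: EK² = 25² + 10² − 2·25·10·cos(120°) = 975, so EK = 5·√39.

Therefore, the length of EK = 5·√39.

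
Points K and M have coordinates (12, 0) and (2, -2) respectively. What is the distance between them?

The horizontal distance is |2 - 12| = 10 and the vertical distance is |-2 - 0| = 2.
By the Pythagorean theorem, d = sqrt(10^2 + 2^2) = sqrt(104) = 2*sqrt(26).

2*sqrt(26)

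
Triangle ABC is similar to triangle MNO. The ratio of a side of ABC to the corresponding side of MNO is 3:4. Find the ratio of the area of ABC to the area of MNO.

Area ratio = (side ratio)^2 = (3/4)^2 = 9:16.

9:16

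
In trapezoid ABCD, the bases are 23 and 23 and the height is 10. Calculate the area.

A trapezoid's area equals the midsegment times the height.
The midsegment is (23 + 23) / 2 = 23.
Area = 23 * 10 = 230.

230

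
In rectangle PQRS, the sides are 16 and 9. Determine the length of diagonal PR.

A rectangle's diagonal splits it into two right triangles, with the diagonal as the hypotenuse.
By the Pythagorean theorem, d^2 = 16^2 + 9^2 = 337.
Therefore d = sqrt(337).

sqrt(337)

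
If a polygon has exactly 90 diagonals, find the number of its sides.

Using d = n(n - 3)/2, we solve 90 = n(n - 3)/2.
So n(n - 3) = 180.
Testing n = 15: 15 * 12 = 180 = 180. Correct.
The polygon has 15 sides.

15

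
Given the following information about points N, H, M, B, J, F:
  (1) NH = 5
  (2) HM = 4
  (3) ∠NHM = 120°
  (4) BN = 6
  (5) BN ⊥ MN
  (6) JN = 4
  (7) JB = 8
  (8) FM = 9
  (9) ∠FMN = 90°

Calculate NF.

Step 1: By the law of cosines on triangle NHM: NM² = 5² + 4² − 2·5·4·cos(120°) = 61, so NM = √61.
Step 2: By the law of cosines on triangle NMF: NF² = √61² + 9² − 2·√61·9·cos(90°) = 142, so NF = √142.

Therefore, the length of NF = √142.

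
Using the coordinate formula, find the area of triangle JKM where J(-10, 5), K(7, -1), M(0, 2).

Using the Shoelace formula for a triangle:
Area = (1/2)|x0(y1 - y2) + x1(y2 - y0) + x2(y0 - y1)|
Area = (1/2)|-10(-1 - 2) + 7(2 - 5) + 0(5 - -1)|
Area = (1/2)|30 + -21 + 0|
Area = (1/2)|9|
Area = (1/2)(9)
Area = 9/2

9/2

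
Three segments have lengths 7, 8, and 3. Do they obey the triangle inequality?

Sort the sides: 3, 7, 8.
It suffices to check that the sum of the two smallest exceeds the largest:
3 + 7 = 10 > 8. ✓
Yes, a valid triangle can be formed.

Yes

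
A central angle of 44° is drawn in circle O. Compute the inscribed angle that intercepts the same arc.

Inscribed angle = 44° / 2 = 22° (inscribed angle theorem).

22°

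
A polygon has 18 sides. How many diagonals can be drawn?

Each of the 18 vertices connects to 15 non-adjacent vertices via diagonals.
Total connections = 18 × 15 = 270, but each diagonal is counted twice.
Number of diagonals = 270 / 2 = 135.

135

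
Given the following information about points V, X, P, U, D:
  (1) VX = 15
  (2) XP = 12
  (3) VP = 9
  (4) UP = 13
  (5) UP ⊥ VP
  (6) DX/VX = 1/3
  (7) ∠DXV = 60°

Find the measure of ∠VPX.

Step 1: By the inverse law of cosines on triangle VPX: cos(∠VPX) = (9² + 12² − 15²) / (2·9·12) = 0/216 = 0, so ∠VPX = 90°.

Therefore, the measure of angle ∠VPX = 90°.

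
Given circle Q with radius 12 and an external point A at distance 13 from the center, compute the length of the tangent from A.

Let T be the point of tangency. Then QT ⊥ AT (radius ⊥ tangent).
In right triangle QTA: QA² = QT² + AT²
13² = 12² + AT²
AT² = 25, AT = 5

5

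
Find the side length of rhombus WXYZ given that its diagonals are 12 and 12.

Half-diagonals are 6 and 6. side = sqrt(6^2 + 6^2) = sqrt(72) = 6*sqrt(2)

6*sqrt(2)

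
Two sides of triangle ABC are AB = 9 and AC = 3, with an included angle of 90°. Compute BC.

By the law of cosines: BC^2 = AB^2 + AC^2 - 2*AB*AC*cos(A)
BC^2 = 9^2 + 3^2 - 2*9*3*cos(90°)
BC^2 = 81 + 9 - 54*(0)
BC^2 = 90
BC = 3*sqrt(10)

3*sqrt(10)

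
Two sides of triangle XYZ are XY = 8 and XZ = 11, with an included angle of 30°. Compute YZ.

Law of cosines: YZ^2 = 8^2 + 11^2 - 2(8)(11)cos(30°) = 185 - 88*sqrt(3), so YZ = sqrt(185 - 88*sqrt(3)).

sqrt(185 - 88*sqrt(3))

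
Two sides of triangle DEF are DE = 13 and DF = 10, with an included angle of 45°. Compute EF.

Law of cosines: EF^2 = 13^2 + 10^2 - 2(13)(10)cos(45°) = 269 - 130*sqrt(2), so EF = sqrt(269 - 130*sqrt(2)).

sqrt(269 - 130*sqrt(2))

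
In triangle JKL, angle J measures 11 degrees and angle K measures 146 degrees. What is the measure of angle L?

Let angle L = x. Then 11 + 146 + x = 180.
x = 180 - 157 = 23 degrees.

23 degrees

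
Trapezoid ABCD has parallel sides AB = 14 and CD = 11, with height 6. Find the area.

Area = (14 + 11) * 6 / 2 = 150 / 2 = 75

75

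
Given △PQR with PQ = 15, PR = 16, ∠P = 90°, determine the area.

Area = (1/2) * PQ * PR * sin(P)
Area = (1/2) * 15 * 16 * sin(90°)
Area = (1/2) * 15 * 16 * 1
Area = 120

120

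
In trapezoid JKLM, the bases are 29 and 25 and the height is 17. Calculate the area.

Area of a trapezoid = (base1 + base2) * height / 2
Area = (29 + 25) * 17 / 2
Area = 54 * 17 / 2
Area = 918 / 2
Area = 459

459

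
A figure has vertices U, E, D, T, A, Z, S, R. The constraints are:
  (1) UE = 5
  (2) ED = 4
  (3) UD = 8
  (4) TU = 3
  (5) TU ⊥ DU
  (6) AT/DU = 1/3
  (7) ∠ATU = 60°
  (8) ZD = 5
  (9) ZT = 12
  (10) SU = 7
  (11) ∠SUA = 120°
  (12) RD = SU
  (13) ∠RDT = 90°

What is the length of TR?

From the given relations: RD = SU = 7.
Step 1: By the law of cosines on triangle DUT: DT² = 8² + 3² − 2·8·3·cos(90°) = 73, so DT = √73.
Step 2: By the law of cosines on triangle TDR: TR² = √73² + 7² − 2·√73·7·cos(90°) = 122, so TR = √122.

Therefore, the length of TR = √122.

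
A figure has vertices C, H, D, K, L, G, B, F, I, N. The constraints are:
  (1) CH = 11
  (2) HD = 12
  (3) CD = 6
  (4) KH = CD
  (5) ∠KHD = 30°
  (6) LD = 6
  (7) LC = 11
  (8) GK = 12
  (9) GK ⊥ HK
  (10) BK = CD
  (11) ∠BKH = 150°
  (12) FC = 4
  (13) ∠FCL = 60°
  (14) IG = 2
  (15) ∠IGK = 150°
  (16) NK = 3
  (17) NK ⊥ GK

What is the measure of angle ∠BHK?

From the given relations: KH = CD = 6; BK = CD = 6.
Step 1: By the law of cosines on triangle HKB: HB² = 6² + 6² − 2·6·6·cos(150°) = 134.35, so HB ≈ 11.59.
Step 2: By the inverse law of cosines on triangle BHK: cos(∠BHK) = (11.59² + 6² − 6²) / (2·11.59·6) = 134.35/139.09 = 0.9659, so ∠BHK = 15°.

Therefore, the measure of angle ∠BHK = 15°.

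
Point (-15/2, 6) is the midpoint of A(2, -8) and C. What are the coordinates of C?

Using the midpoint formula: M = ((x1 + x2)/2, (y1 + y2)/2)
We know M = (-15/2, 6) and A = (2, -8)
For x: -15/2 = (2 + x2)/2, so x2 = 2*-15/2 - 2 = -17
For y: 6 = (-8 + y2)/2, so y2 = 2*6 - -8 = 20
C = (-17, 20)

(-17, 20)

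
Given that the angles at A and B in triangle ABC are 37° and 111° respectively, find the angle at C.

The interior angles sum to 180°: angle C = 180 - 37 - 111 = 32°.
The triangle is obtuse (angles 37°, 111°, 32°).

32 degrees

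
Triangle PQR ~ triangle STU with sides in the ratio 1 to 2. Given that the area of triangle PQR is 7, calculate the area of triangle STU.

Area ratio = (1/2)^2 = 1/4. Area of STU = 7 * 4/1 = 28.

28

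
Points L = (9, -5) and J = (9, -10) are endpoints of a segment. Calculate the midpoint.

The midpoint is the average of the coordinates:
x: (9 + 9)/2 = 9
y: (-5 + -10)/2 = -15/2
Midpoint = (9, -15/2)

(9, -15/2)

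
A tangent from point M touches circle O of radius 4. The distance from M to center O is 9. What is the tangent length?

tangent = √(d² - r²) = √(9² - 4²) = √(81 - 16) = √65 = sqrt(65)

sqrt(65)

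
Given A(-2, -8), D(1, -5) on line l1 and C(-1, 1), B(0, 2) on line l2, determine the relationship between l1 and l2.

Slope of line 1: m1 = (-5 - -8)/(1 - -2) = 3/3 = 1
Slope of line 2: m2 = (2 - 1)/(0 - -1) = 1/1 = 1
Two lines are parallel if and only if they have equal slopes (or both are vertical).
Here m1 = m2 = 1, confirming the lines are parallel.

Parallel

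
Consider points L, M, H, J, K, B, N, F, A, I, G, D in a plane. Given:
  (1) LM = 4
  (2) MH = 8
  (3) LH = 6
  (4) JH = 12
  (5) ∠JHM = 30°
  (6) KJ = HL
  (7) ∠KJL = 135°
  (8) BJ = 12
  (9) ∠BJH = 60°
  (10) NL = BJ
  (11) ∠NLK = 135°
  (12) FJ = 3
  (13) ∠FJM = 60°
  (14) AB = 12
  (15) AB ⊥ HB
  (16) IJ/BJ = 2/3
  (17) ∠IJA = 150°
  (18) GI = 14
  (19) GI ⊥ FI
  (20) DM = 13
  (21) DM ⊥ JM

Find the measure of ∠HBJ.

Step 1: By the law of cosines on triangle BJH: BH² = 12² + 12² − 2·12·12·cos(60°) = 144, so BH = 12.
Step 2: By the inverse law of cosines on triangle HBJ: cos(∠HBJ) = (12² + 12² − 12²) / (2·12·12) = 144/288 = 0.5, so ∠HBJ = 60°.

Therefore, the measure of angle ∠HBJ = 60°.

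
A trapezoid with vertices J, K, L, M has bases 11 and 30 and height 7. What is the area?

Area of a trapezoid = (base1 + base2) * height / 2
Area = (11 + 30) * 7 / 2
Area = 41 * 7 / 2
Area = 287 / 2
Area = 287/2

287/2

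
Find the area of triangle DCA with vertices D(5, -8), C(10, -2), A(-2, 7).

Shoelace: Area = (1/2)|5(-2-7) + 10(7--8) + -2(-8--2)| = (1/2)(117) = 117/2

117/2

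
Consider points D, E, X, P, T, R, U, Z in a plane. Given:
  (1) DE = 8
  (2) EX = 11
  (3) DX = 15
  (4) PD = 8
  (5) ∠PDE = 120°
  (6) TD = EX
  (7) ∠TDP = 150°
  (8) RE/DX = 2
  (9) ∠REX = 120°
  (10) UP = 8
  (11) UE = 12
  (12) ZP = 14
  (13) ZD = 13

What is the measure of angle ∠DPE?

Step 1: By the law of cosines on triangle PDE: PE² = 8² + 8² − 2·8·8·cos(120°) = 192, so PE = 8·√3.
Step 2: By the inverse law of cosines on triangle DPE: cos(∠DPE) = (8² + (8·√3)² − 8²) / (2·8·8·√3) = 192/221.7 = 0.866, so ∠DPE = 30°.

Therefore, the measure of angle ∠DPE = 30°.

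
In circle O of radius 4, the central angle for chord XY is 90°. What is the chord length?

Chord length = 2r sin(θ/2)
= 2 × 4 × sin(90°/2)
= 2 × 4 × sin(45°)
= 4*sqrt(2)

4*sqrt(2)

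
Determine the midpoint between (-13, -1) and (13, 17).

M = ((x₁ + x₂)/2, (y₁ + y₂)/2)
= ((-13 + 13)/2, (-1 + 17)/2)
= (0/2, 16/2) = (0, 8)

(0, 8)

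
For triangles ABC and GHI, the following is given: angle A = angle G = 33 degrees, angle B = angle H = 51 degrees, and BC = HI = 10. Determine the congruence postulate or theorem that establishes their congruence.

The given information matches AAS: Two pairs of corresponding angles and a non-included side are equal (Angle-Angle-Side).

AAS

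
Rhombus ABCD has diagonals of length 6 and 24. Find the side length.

In a rhombus, the diagonals bisect each other perpendicularly, creating four congruent right triangles.
Each triangle has legs 3 (half of 6) and 12 (half of 24).
The hypotenuse of each right triangle is a side of the rhombus:
side = sqrt(3^2 + 12^2) = sqrt(153) = 3*sqrt(17)

3*sqrt(17)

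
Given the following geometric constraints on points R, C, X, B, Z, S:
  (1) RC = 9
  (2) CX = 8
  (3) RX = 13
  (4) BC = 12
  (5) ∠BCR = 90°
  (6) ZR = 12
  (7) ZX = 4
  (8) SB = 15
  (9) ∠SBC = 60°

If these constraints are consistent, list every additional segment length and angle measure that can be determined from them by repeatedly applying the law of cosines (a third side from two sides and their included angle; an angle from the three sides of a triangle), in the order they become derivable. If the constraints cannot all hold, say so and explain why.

The constraints are consistent. Derivable facts, in order:
After 1 step:
- CS = 3·√21
- RB = 15
- ∠CRX = 37.36°
- ∠CXR = 43.05°
- ∠RCX = 99.59°
- ∠RXZ = 66.78°
- ∠RZX = 95.38°
- ∠XRZ = 17.84°
After 2 steps:
- ∠BCS = 70.89°
- ∠BRC = 53.13°
- ∠BSC = 49.11°
- ∠CBR = 36.87°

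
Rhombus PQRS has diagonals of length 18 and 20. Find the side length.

In a rhombus, the diagonals bisect each other perpendicularly, creating four congruent right triangles.
Each triangle has legs 9 (half of 18) and 10 (half of 20).
The hypotenuse of each right triangle is a side of the rhombus:
side = sqrt(9^2 + 10^2) = sqrt(181)

sqrt(181)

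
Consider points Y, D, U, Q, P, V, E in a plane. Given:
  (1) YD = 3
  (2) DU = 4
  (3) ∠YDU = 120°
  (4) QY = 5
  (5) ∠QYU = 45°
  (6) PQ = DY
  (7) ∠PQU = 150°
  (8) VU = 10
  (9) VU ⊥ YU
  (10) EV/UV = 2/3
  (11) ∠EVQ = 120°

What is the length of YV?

Step 1: By the law of cosines on triangle UDY: UY² = 4² + 3² − 2·4·3·cos(120°) = 37, so UY = √37.
Step 2: By the law of cosines on triangle YUV: YV² = √37² + 10² − 2·√37·10·cos(90°) = 137, so YV = √137.

Therefore, the length of YV = √137.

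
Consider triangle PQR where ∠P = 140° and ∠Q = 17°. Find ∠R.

By the triangle angle sum property, the three interior angles of any triangle add up to 180°.
We know angle P = 140° and angle Q = 17°, so their sum is 157°.
Therefore angle R = 180° - 157° = 23°.

23 degrees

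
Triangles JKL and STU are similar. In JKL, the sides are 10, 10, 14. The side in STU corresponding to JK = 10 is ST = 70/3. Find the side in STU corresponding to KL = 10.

Similar triangles have proportional sides. Setting up the proportion:
ST / JK = TU / KL
70/3 / 10 = TU / 10
TU = 10 * 70/3 / 10 = 70/3.

70/3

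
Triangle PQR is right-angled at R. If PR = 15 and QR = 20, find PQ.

In a right triangle, the square of the hypotenuse equals the sum of the squares of the two legs.
The legs are 15 and 20, so the hypotenuse = sqrt(225 + 400) = sqrt(625) = 25.

25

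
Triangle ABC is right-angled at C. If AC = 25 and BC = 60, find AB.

AB = sqrt(25^2 + 60^2) = sqrt(4225) = 65

65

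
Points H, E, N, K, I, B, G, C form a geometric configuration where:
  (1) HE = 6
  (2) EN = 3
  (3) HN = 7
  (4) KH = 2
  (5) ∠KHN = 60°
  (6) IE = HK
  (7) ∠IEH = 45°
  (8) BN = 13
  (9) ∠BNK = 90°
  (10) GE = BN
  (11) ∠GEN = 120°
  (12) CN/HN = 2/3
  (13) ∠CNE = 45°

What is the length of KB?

Step 1: By the law of cosines on triangle NHK: NK² = 7² + 2² − 2·7·2·cos(60°) = 39, so NK = √39.
Step 2: By the law of cosines on triangle KNB: KB² = √39² + 13² − 2·√39·13·cos(90°) = 208, so KB = 4·√13.

Therefore, the length of KB = 4·√13.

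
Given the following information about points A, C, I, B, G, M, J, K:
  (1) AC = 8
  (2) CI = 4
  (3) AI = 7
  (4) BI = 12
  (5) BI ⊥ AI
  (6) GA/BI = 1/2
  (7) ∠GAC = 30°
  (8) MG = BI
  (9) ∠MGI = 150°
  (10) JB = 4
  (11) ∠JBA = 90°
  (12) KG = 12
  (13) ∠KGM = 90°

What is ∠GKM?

From the given relations: MG = BI = 12.
Step 1: By the law of cosines on triangle KGM: KM² = 12² + 12² − 2·12·12·cos(90°) = 288, so KM = 12·√2.
Step 2: By the inverse law of cosines on triangle GKM: cos(∠GKM) = (12² + (12·√2)² − 12²) / (2·12·12·√2) = 288/407.29 = 0.7071, so ∠GKM = 45°.

Therefore, the measure of angle ∠GKM = 45°.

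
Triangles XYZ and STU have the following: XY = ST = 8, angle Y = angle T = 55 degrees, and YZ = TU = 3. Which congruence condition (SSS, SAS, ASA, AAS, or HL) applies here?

The given information matches SAS: Two pairs of corresponding sides and the included angle are equal (Side-Angle-Side).

SAS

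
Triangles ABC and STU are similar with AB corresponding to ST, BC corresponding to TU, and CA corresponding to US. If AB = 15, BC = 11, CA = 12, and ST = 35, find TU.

k = 35/15 = 7/3. TU = 7/3 * 11 = 77/3.

77/3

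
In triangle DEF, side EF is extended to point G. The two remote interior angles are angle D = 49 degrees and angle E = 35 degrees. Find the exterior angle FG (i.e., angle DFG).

The interior angle at F is 180 - 49 - 35 = 96 degrees.
The exterior angle and interior angle at F are supplementary:
Exterior angle = 180 - 96 = 84 degrees.

84 degrees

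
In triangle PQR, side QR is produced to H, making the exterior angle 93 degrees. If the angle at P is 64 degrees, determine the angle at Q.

By the exterior angle theorem: exterior angle = sum of remote interior angles.
93 = 64 + angle Q
angle Q = 93 - 64 = 29 degrees

29 degrees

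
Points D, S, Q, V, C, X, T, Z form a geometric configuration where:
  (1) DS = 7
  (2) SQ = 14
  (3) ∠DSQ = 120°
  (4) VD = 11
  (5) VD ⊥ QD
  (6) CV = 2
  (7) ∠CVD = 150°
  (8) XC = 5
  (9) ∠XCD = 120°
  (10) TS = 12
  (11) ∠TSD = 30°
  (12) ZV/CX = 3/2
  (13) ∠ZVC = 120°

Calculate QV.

Step 1: By the law of cosines on triangle DSQ: DQ² = 7² + 14² − 2·7·14·cos(120°) = 343, so DQ = 7·√7.
Step 2: By the law of cosines on triangle QDV: QV² = (7·√7)² + 11² − 2·7·√7·11·cos(90°) = 464, so QV = 4·√29.

Therefore, the length of QV = 4·√29.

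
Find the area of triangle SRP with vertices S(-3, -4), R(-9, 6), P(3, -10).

Using the Shoelace formula for a triangle:
Area = (1/2)|x0(y1 - y2) + x1(y2 - y0) + x2(y0 - y1)|
Area = (1/2)|-3(6 - -10) + -9(-10 - -4) + 3(-4 - 6)|
Area = (1/2)|-48 + 54 + -30|
Area = (1/2)|-24|
Area = (1/2)(24)
Area = 12

12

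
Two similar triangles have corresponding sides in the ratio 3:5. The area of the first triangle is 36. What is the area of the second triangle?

For similar figures, the area ratio equals the square of the side ratio.
Side ratio (the first triangle to the second triangle) = 3:5, so area ratio = 3^2:5^2 = 9:25.
If the area of the first triangle is 36, then the area of the second triangle = 36 * (25/9) = 100.

100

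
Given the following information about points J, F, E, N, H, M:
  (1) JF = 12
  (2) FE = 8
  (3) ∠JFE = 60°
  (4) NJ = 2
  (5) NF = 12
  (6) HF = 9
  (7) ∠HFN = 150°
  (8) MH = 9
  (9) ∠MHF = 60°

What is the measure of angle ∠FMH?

Step 1: By the law of cosines on triangle MHF: MF² = 9² + 9² − 2·9·9·cos(60°) = 81, so MF = 9.
Step 2: By the inverse law of cosines on triangle FMH: cos(∠FMH) = (9² + 9² − 9²) / (2·9·9) = 81/162 = 0.5, so ∠FMH = 60°.

Therefore, the measure of angle ∠FMH = 60°.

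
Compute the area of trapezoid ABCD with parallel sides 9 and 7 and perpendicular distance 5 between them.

A trapezoid's area equals the midsegment times the height.
The midsegment is (9 + 7) / 2 = 8.
Area = 8 * 5 = 40.

40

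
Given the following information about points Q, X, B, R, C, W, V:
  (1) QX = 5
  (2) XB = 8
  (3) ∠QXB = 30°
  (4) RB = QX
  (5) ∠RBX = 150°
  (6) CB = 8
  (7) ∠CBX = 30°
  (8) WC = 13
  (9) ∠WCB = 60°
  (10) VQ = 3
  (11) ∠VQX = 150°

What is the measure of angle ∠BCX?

Step 1: By the law of cosines on triangle CBX: CX² = 8² + 8² − 2·8·8·cos(30°) = 17.15, so CX ≈ 4.14.
Step 2: By the inverse law of cosines on triangle BCX: cos(∠BCX) = (8² + 4.14² − 8²) / (2·8·4.14) = 17.15/66.26 = 0.2588, so ∠BCX = 75°.

Therefore, the measure of angle ∠BCX = 75°.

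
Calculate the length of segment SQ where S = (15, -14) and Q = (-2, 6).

The horizontal distance is |-2 - 15| = 17 and the vertical distance is |6 - -14| = 20.
By the Pythagorean theorem, d = sqrt(17^2 + 20^2) = sqrt(689).

sqrt(689)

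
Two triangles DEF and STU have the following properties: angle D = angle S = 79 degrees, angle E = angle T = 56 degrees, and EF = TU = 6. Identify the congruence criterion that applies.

Consider the given information: angle D = angle S = 79 degrees, angle E = angle T = 56 degrees, and EF = TU = 6
This is not SSS or HL: SSS requires all three pairs of sides, but we don't have that. HL only applies to right triangles with matching hypotenuse and leg.
The correct criterion is AAS. Two pairs of corresponding angles and a non-included side are equal (Angle-Angle-Side).

AAS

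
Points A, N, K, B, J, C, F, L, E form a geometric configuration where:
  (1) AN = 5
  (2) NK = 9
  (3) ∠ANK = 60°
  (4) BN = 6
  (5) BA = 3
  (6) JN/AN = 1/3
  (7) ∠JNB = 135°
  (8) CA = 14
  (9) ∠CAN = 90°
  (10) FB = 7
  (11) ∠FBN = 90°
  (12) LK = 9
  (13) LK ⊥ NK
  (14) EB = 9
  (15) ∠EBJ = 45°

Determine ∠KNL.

Step 1: By the law of cosines on triangle NKL: NL² = 9² + 9² − 2·9·9·cos(90°) = 162, so NL = 9·√2.
Step 2: By the inverse law of cosines on triangle KNL: cos(∠KNL) = (9² + (9·√2)² − 9²) / (2·9·9·√2) = 162/229.1 = 0.7071, so ∠KNL = 45°.

Therefore, the measure of angle ∠KNL = 45°.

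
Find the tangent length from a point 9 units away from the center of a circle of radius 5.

tangent = √(d² - r²) = √(9² - 5²) = √(81 - 25) = √56 = 2*sqrt(14)

2*sqrt(14)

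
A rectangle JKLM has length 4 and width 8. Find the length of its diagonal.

A rectangle's diagonal splits it into two right triangles, with the diagonal as the hypotenuse.
By the Pythagorean theorem, d^2 = 4^2 + 8^2 = 80.
Therefore d = sqrt(80) = 4*sqrt(5).

4*sqrt(5)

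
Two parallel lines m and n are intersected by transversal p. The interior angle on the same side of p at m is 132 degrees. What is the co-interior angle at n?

Co-interior (same-side interior) angles are between the parallel lines on the same side of the transversal.
Unlike corresponding or alternate interior angles, they are supplementary rather than equal.
So the angle = 180 - 132 = 48 degrees.

48 degrees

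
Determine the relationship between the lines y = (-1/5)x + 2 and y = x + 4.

Slope of line 1: m1 = -1/5
Slope of line 2: m2 = 1
For parallel lines we need equal slopes: -1/5 != 1.
For perpendicular lines we need m1*m2 = -1: (-1/5)(1) = -1/5 != -1.
Since neither condition holds, the lines are neither parallel nor perpendicular.

Neither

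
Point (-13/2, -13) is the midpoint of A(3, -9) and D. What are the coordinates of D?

Using the midpoint formula: M = ((x1 + x2)/2, (y1 + y2)/2)
We know M = (-13/2, -13) and A = (3, -9)
For x: -13/2 = (3 + x2)/2, so x2 = 2*-13/2 - 3 = -16
For y: -13 = (-9 + y2)/2, so y2 = 2*-13 - -9 = -17
D = (-16, -17)

(-16, -17)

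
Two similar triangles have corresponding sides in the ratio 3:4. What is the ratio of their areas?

Area scales with the square of linear dimensions. If every length is multiplied by 3/4, then the area is multiplied by (3/4)^2 = 9/16.
The area ratio is 9:16.

9:16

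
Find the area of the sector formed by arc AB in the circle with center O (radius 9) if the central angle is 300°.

Sector area = π(9²)(5/6) = 135*pi/2

135*pi/2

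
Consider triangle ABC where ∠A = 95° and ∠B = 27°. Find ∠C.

angle C = 180 - 95 - 27 = 58 degrees.

58 degrees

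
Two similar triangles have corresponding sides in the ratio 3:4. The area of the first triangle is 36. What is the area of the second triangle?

Area ratio = (3/4)^2 = 9/16. Area of the second triangle = 36 * 16/9 = 64.

64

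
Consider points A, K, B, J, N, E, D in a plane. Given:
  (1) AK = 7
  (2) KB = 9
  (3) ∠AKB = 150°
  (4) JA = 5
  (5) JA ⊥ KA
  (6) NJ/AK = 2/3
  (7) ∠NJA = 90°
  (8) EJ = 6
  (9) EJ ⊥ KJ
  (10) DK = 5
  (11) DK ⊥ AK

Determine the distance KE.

Step 1: By the law of cosines on triangle JAK: JK² = 5² + 7² − 2·5·7·cos(90°) = 74, so JK = √74.
Step 2: By the law of cosines on triangle KJE: KE² = √74² + 6² − 2·√74·6·cos(90°) = 110, so KE = √110.

Therefore, the length of KE = √110.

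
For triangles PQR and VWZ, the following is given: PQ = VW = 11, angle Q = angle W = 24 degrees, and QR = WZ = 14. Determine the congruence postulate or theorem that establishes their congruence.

The given information matches SAS: Two pairs of corresponding sides and the included angle are equal (Side-Angle-Side).

SAS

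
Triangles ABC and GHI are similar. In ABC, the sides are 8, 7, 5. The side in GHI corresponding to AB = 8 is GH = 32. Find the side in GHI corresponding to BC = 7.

k = 32/8 = 4. HI = 4 * 7 = 28.

28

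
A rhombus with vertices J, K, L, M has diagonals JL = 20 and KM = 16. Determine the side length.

In a rhombus, the diagonals bisect each other perpendicularly, creating four congruent right triangles.
Each triangle has legs 10 (half of 20) and 8 (half of 16).
The hypotenuse of each right triangle is a side of the rhombus:
side = sqrt(10^2 + 8^2) = sqrt(164) = 2*sqrt(41)

2*sqrt(41)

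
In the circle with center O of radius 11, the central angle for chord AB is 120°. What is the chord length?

Chord = 2(11) sin(60°) = 11*sqrt(3)

11*sqrt(3)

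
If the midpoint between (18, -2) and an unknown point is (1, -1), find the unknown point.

Using the midpoint formula: M = ((x1 + x2)/2, (y1 + y2)/2)
We know M = (1, -1) and M = (18, -2)
For x: 1 = (18 + x2)/2, so x2 = 2*1 - 18 = -16
For y: -1 = (-2 + y2)/2, so y2 = 2*-1 - -2 = 0
J = (-16, 0)

(-16, 0)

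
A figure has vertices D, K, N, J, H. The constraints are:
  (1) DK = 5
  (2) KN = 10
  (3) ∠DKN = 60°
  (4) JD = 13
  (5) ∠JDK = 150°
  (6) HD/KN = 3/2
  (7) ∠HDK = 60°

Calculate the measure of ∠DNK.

Step 1: By the law of cosines on triangle NKD: ND² = 10² + 5² − 2·10·5·cos(60°) = 75, so ND = 5·√3.
Step 2: By the inverse law of cosines on triangle DNK: cos(∠DNK) = ((5·√3)² + 10² − 5²) / (2·5·√3·10) = 150/173.21 = 0.866, so ∠DNK = 30°.

Therefore, the measure of angle ∠DNK = 30°.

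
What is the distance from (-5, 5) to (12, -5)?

d = sqrt((17)^2 + (-10)^2) = sqrt(389)

sqrt(389)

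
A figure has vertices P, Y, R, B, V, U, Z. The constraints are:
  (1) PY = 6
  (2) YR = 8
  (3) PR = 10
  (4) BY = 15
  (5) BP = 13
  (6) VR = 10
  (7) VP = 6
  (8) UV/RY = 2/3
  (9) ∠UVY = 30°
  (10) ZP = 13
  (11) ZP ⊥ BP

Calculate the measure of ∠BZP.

Step 1: By the law of cosines on triangle ZPB: ZB² = 13² + 13² − 2·13·13·cos(90°) = 338, so ZB = 13·√2.
Step 2: By the inverse law of cosines on triangle BZP: cos(∠BZP) = ((13·√2)² + 13² − 13²) / (2·13·√2·13) = 338/478 = 0.7071, so ∠BZP = 45°.

Therefore, the measure of angle ∠BZP = 45°.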